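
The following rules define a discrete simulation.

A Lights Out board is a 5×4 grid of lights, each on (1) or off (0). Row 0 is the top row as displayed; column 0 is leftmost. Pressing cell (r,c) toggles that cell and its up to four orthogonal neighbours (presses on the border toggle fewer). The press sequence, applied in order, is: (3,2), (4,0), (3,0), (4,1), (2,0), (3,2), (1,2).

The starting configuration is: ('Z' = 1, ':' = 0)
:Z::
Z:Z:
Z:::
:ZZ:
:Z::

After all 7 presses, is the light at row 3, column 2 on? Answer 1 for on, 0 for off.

step 0: :Z::
Z:Z:
Z:::
:ZZ:
:Z::
step 1: :Z::
Z:Z:
Z:Z:
:::Z
:ZZ:
step 2: :Z::
Z:Z:
Z:Z:
Z::Z
Z:Z:
step 3: :Z::
Z:Z:
::Z:
:Z:Z
::Z:
step 4: :Z::
Z:Z:
::Z:
:::Z
ZZ::
step 5: :Z::
::Z:
ZZZ:
Z::Z
ZZ::
step 6: :Z::
::Z:
ZZ::
ZZZ:
ZZZ:
step 7: :ZZ:
:Z:Z
ZZZ:
ZZZ:
ZZZ:

1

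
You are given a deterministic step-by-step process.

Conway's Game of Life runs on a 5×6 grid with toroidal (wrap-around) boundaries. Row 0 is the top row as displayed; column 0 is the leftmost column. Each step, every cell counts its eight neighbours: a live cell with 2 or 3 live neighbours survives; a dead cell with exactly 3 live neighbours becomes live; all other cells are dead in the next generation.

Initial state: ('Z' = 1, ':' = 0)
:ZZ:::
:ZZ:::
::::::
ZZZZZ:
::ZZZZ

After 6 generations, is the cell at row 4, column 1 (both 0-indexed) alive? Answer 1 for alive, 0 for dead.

0

gen 0: :ZZ:::
:ZZ:::
::::::
ZZZZZ:
::ZZZZ
gen 1: Z:::Z:
:ZZ:::
Z:::::
ZZ::::
:::::Z
gen 2: ZZ:::Z
ZZ:::Z
Z:Z:::
ZZ:::Z
:Z:::Z
gen 3: ::Z:Z:
::Z:::
::Z:::
::Z::Z
::Z:Z:
gen 4: :ZZ:::
:ZZ:::
:ZZZ::
:ZZ:::
:ZZ:ZZ
gen 5: ::::::
Z:::::
Z::Z::
::::Z:
::::::
gen 6: ::::::
::::::
:::::Z
::::::
::::::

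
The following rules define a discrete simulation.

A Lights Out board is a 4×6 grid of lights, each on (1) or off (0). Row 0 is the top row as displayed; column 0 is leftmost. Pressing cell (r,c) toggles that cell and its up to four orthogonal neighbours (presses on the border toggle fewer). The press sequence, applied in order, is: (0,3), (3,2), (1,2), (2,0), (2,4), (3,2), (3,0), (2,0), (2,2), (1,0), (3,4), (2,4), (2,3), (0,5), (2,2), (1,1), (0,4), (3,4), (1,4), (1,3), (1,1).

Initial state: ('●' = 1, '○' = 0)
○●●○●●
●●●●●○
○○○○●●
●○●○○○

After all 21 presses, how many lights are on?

13

step 0: ○●●○●●
●●●●●○
○○○○●●
●○●○○○
step 1: ○●○●○●
●●●○●○
○○○○●●
●○●○○○
step 2: ○●○●○●
●●●○●○
○○●○●●
●●○●○○
step 3: ○●●●○●
●○○●●○
○○○○●●
●●○●○○
step 4: ○●●●○●
○○○●●○
●●○○●●
○●○●○○
step 5: ○●●●○●
○○○●○○
●●○●○○
○●○●●○
step 6: ○●●●○●
○○○●○○
●●●●○○
○○●○●○
step 7: ○●●●○●
○○○●○○
○●●●○○
●●●○●○
step 8: ○●●●○●
●○○●○○
●○●●○○
○●●○●○
step 9: ○●●●○●
●○●●○○
●●○○○○
○●○○●○
step 10: ●●●●○●
○●●●○○
○●○○○○
○●○○●○
step 11: ●●●●○●
○●●●○○
○●○○●○
○●○●○●
step 12: ●●●●○●
○●●●●○
○●○●○●
○●○●●●
step 13: ●●●●○●
○●●○●○
○●●○●●
○●○○●●
step 14: ●●●●●○
○●●○●●
○●●○●●
○●○○●●
step 15: ●●●●●○
○●○○●●
○○○●●●
○●●○●●
step 16: ●○●●●○
●○●○●●
○●○●●●
○●●○●●
step 17: ●○●○○●
●○●○○●
○●○●●●
○●●○●●
step 18: ●○●○○●
●○●○○●
○●○●○●
○●●●○○
step 19: ●○●○●●
●○●●●○
○●○●●●
○●●●○○
step 20: ●○●●●●
●○○○○○
○●○○●●
○●●●○○
step 21: ●●●●●●
○●●○○○
○○○○●●
○●●●○○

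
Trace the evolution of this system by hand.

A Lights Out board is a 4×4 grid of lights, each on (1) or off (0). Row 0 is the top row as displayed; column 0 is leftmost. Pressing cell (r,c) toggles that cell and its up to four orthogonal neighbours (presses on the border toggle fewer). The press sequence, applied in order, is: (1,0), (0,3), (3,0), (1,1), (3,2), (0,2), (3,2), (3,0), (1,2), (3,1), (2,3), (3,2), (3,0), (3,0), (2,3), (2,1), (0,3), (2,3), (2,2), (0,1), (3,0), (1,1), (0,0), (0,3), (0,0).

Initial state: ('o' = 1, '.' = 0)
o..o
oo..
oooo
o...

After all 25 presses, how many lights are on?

gen 0: o..o
oo..
oooo
o...
gen 1: ...o
....
.ooo
o...
gen 2: ..o.
...o
.ooo
o...
gen 3: ..o.
...o
oooo
.o..
gen 4: .oo.
oooo
o.oo
.o..
gen 5: .oo.
oooo
o..o
..oo
gen 6: ...o
oo.o
o..o
..oo
gen 7: ...o
oo.o
o.oo
.o..
gen 8: ...o
oo.o
..oo
o...
gen 9: ..oo
o.o.
...o
o...
gen 10: ..oo
o.o.
.o.o
.oo.
gen 11: ..oo
o.oo
.oo.
.ooo
gen 12: ..oo
o.oo
.o..
....
gen 13: ..oo
o.oo
oo..
oo..
gen 14: ..oo
o.oo
.o..
....
gen 15: ..oo
o.o.
.ooo
...o
gen 16: ..oo
ooo.
o..o
.o.o
gen 17: ....
oooo
o..o
.o.o
gen 18: ....
ooo.
o.o.
.o..
gen 19: ....
oo..
oo.o
.oo.
gen 20: ooo.
o...
oo.o
.oo.
gen 21: ooo.
o...
.o.o
o.o.
gen 22: o.o.
.oo.
...o
o.o.
gen 23: .oo.
ooo.
...o
o.o.
gen 24: .o.o
oooo
...o
o.o.
gen 25: o..o
.ooo
...o
o.o.

8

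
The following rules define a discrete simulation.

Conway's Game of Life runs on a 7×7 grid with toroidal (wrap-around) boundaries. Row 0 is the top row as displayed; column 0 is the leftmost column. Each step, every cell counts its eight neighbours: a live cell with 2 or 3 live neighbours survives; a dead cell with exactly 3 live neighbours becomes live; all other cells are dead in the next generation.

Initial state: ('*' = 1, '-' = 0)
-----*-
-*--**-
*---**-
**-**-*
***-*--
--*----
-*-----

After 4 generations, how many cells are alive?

4

[0] -----*-
-*--**-
*---**-
**-**-*
***-*--
--*----
-*-----
[1] ----**-
-------
--*----
-------
----***
*-**---
-------
[2] -------
-------
-------
-----*-
---****
---****
---**--
[3] -------
-------
-------
-----**
---*---
--*---*
---*---
[4] -------
-------
-------
-------
-----**
--**---
-------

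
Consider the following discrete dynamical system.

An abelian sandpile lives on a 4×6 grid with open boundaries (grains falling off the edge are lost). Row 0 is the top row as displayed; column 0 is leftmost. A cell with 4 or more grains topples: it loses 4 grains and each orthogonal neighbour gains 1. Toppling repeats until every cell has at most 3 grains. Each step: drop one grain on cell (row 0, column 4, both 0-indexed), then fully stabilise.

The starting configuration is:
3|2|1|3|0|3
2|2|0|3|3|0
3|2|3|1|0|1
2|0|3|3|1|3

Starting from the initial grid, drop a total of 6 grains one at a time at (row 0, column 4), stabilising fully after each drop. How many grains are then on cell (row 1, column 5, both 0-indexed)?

2

gen 0: 3|2|1|3|0|3
2|2|0|3|3|0
3|2|3|1|0|1
2|0|3|3|1|3
gen 1: 3|2|1|3|1|3
2|2|0|3|3|0
3|2|3|1|0|1
2|0|3|3|1|3
gen 2: 3|2|1|3|2|3
2|2|0|3|3|0
3|2|3|1|0|1
2|0|3|3|1|3
gen 3: 3|2|1|3|3|3
2|2|0|3|3|0
3|2|3|1|0|1
2|0|3|3|1|3
gen 4: 3|2|2|1|3|0
2|2|1|1|1|2
3|2|3|2|1|1
2|0|3|3|1|3
gen 5: 3|2|2|2|0|1
2|2|1|1|2|2
3|2|3|2|1|1
2|0|3|3|1|3
gen 6: 3|2|2|2|1|1
2|2|1|1|2|2
3|2|3|2|1|1
2|0|3|3|1|3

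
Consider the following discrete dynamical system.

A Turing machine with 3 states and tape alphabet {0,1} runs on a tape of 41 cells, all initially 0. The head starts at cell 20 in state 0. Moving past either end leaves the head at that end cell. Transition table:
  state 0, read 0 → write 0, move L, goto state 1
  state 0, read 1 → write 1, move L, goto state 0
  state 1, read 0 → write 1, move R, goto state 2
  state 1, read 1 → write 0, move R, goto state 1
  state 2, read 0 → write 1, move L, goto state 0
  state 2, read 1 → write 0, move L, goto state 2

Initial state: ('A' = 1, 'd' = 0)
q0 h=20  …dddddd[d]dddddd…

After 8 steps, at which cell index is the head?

k=0  q0 h=20  …dddddd[d]dddddd…
k=1  q1 h=19  …dddddd[d]dddddd…
k=2  q2 h=20  …dddddA[d]dddddd…
k=3  q0 h=19  …dddddd[A]Addddd…
k=4  q0 h=18  …dddddd[d]AAdddd…
k=5  q1 h=17  …dddddd[d]dAAddd…
k=6  q2 h=18  …dddddA[d]AAdddd…
k=7  q0 h=17  …dddddd[A]AAAddd…
k=8  q0 h=16  …dddddd[d]AAAAdd…

16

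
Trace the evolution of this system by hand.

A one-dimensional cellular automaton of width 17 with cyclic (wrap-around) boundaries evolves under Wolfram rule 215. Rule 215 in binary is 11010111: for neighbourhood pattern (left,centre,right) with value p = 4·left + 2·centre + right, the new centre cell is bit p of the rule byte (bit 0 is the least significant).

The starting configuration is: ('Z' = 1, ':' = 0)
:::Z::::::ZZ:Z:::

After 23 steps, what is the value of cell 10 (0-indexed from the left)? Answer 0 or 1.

1

[0] :::Z::::::ZZ:Z:::
[1] ZZZZZZZZZZ:Z:ZZZZ
[2] ZZZZZZZZZZ:Z::ZZZ
[3] ZZZZZZZZZZ:ZZZ:ZZ
[4] ZZZZZZZZZZ::ZZ::Z
[5] ZZZZZZZZZZZZ:ZZZ:
[6] :ZZZZZZZZZZZ::ZZ:
[7] Z:ZZZZZZZZZZZZ:ZZ
[8] Z::ZZZZZZZZZZZ::Z
[9] ZZZ:ZZZZZZZZZZZZ:
[10] :ZZ::ZZZZZZZZZZZ:
[11] Z:ZZZ:ZZZZZZZZZZZ
[12] Z::ZZ::ZZZZZZZZZZ
[13] ZZZ:ZZZ:ZZZZZZZZZ
[14] ZZZ::ZZ::ZZZZZZZZ
[15] ZZZZZ:ZZZ:ZZZZZZZ
[16] ZZZZZ::ZZ::ZZZZZZ
[17] ZZZZZZZ:ZZZ:ZZZZZ
[18] ZZZZZZZ::ZZ::ZZZZ
[19] ZZZZZZZZZ:ZZZ:ZZZ
[20] ZZZZZZZZZ::ZZ::ZZ
[21] ZZZZZZZZZZZ:ZZZ:Z
[22] ZZZZZZZZZZZ::ZZ::
[23] :ZZZZZZZZZZZZ:ZZZ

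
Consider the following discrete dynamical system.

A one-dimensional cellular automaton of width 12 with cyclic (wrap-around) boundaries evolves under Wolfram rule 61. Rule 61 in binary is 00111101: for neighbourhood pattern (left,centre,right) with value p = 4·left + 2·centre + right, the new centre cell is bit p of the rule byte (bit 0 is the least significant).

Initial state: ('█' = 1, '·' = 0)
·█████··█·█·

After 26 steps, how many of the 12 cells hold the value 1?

0) ·█████··█·█·
1) ·█····█·████
2) █████·███···
3) █····██··██·
4) ████·█·█·█·█
5) ····████████
6) ███·█·······
7) █··████████·
8) ██·█·······█
9) ··████████·█
10) █·█·······██
11) ·████████·█·
12) ·█·······███
13) ████████·█··
14) █·······███·
15) ███████·█··█
16) ·······███·█
17) ██████·█··██
18) ······███·█·
19) █████·█··███
20) ·····███·█··
21) ████·█··████
22) ····███·█···
23) ███·█··█████
24) ···███·█····
25) ██·█··██████
26) ··███·█·····

4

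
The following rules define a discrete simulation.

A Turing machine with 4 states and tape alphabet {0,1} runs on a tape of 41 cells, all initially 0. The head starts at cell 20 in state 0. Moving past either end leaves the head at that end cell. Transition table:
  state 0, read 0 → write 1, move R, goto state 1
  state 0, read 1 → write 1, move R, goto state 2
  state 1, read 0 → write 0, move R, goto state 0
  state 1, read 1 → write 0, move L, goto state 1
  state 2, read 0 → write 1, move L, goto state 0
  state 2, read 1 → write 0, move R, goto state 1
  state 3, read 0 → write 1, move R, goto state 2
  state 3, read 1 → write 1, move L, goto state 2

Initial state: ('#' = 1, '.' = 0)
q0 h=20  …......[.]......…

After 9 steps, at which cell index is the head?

step 0: q0 h=20  …......[.]......…
step 1: q1 h=21  ….....#[.]......…
step 2: q0 h=22  …....#.[.]......…
step 3: q1 h=23  …...#.#[.]......…
step 4: q0 h=24  …..#.#.[.]......…
step 5: q1 h=25  ….#.#.#[.]......…
step 6: q0 h=26  …#.#.#.[.]......…
step 7: q1 h=27  ….#.#.#[.]......…
step 8: q0 h=28  …#.#.#.[.]......…
step 9: q1 h=29  ….#.#.#[.]......…

29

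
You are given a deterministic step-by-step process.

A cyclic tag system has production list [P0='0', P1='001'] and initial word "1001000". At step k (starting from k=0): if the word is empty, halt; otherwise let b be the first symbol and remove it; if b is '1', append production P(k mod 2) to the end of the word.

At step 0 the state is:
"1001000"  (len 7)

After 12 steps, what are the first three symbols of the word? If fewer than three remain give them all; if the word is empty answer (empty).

0) "1001000"  (len 7)
1) "0010000"  (len 7)
2) "010000"  (len 6)
3) "10000"  (len 5)
4) "0000001"  (len 7)
5) "000001"  (len 6)
6) "00001"  (len 5)
7) "0001"  (len 4)
8) "001"  (len 3)
9) "01"  (len 2)
10) "1"  (len 1)
11) "0"  (len 1)
12) (halted — word empty)

(empty)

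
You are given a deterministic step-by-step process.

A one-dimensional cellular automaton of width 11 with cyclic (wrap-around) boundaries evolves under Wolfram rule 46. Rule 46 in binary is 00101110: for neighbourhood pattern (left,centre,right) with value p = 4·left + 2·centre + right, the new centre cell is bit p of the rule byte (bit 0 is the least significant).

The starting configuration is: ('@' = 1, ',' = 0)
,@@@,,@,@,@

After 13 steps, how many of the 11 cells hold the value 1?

2

0) ,@@@,,@,@,@
1) @@,,,@@@@@@
2) ,,,,@@,,,,,
3) ,,,@@,,,,,,
4) ,,@@,,,,,,,
5) ,@@,,,,,,,,
6) @@,,,,,,,,,
7) @,,,,,,,,,@
8) ,,,,,,,,,@@
9) ,,,,,,,,@@,
10) ,,,,,,,@@,,
11) ,,,,,,@@,,,
12) ,,,,,@@,,,,
13) ,,,,@@,,,,,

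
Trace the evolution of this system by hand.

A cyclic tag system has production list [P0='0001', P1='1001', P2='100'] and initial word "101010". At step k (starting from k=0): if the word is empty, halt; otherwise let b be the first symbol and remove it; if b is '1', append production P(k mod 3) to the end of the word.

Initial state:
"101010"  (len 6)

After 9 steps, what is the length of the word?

0) "101010"  (len 6)
1) "010100001"  (len 9)
2) "10100001"  (len 8)
3) "0100001100"  (len 10)
4) "100001100"  (len 9)
5) "000011001001"  (len 12)
6) "00011001001"  (len 11)
7) "0011001001"  (len 10)
8) "011001001"  (len 9)
9) "11001001"  (len 8)

8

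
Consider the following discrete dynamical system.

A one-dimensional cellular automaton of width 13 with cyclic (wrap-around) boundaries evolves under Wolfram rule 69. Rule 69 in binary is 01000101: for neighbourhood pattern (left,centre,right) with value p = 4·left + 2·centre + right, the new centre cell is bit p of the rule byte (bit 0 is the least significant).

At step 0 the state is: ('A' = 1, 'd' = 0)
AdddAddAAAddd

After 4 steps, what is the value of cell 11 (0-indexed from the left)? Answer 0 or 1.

[0] AdddAddAAAddd
[1] AdAdAddddAdAd
[2] AdAdAdAAdAdAd
[3] AdAdAddAdAdAd
[4] AdAdAddAdAdAd

1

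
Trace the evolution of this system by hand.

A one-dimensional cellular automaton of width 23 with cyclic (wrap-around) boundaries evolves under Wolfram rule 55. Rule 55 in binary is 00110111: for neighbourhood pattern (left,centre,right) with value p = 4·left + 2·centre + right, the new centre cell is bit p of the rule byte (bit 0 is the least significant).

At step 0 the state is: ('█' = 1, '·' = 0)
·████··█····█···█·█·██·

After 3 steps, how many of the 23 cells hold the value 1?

t=0: ·████··█····█···█·█·██·
t=1: █····███████████████··█
t=2: ·████···············██·
t=3: █····███████████████··█

17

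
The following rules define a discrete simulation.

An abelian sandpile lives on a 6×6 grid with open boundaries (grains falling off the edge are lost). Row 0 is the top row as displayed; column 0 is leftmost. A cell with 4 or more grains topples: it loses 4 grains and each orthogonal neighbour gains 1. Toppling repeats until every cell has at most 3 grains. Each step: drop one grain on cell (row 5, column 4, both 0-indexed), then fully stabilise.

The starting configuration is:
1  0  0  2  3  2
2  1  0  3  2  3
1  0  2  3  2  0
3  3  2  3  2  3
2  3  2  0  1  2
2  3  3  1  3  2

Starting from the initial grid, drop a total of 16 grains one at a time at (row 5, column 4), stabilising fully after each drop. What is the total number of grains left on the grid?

58

0) 1  0  0  2  3  2
2  1  0  3  2  3
1  0  2  3  2  0
3  3  2  3  2  3
2  3  2  0  1  2
2  3  3  1  3  2
1) 1  0  0  2  3  2
2  1  0  3  2  3
1  0  2  3  2  0
3  3  2  3  2  3
2  3  2  0  2  2
2  3  3  2  0  3
2) 1  0  0  2  3  2
2  1  0  3  2  3
1  0  2  3  2  0
3  3  2  3  2  3
2  3  2  0  2  2
2  3  3  2  1  3
3) 1  0  0  2  3  2
2  1  0  3  2  3
1  0  2  3  2  0
3  3  2  3  2  3
2  3  2  0  2  2
2  3  3  2  2  3
4) 1  0  0  2  3  2
2  1  0  3  2  3
1  0  2  3  2  0
3  3  2  3  2  3
2  3  2  0  2  2
2  3  3  2  3  3
5) 1  0  0  2  3  2
2  1  0  3  2  3
1  0  2  3  2  0
3  3  2  3  2  3
2  3  2  0  3  3
2  3  3  3  1  0
6) 1  0  0  2  3  2
2  1  0  3  2  3
1  0  2  3  2  0
3  3  2  3  2  3
2  3  2  0  3  3
2  3  3  3  2  0
7) 1  0  0  2  3  2
2  1  0  3  2  3
1  0  2  3  2  0
3  3  2  3  2  3
2  3  2  0  3  3
2  3  3  3  3  0
8) 1  0  1  0  2  0
2  1  2  2  2  1
2  2  0  3  1  3
1  2  2  3  2  1
1  3  2  0  3  1
0  2  2  2  2  2
9) 1  0  1  0  2  0
2  1  2  2  2  1
2  2  0  3  1  3
1  2  2  3  2  1
1  3  2  0  3  1
0  2  2  2  3  2
10) 1  0  1  0  2  0
2  1  2  2  2  1
2  2  0  3  1  3
1  2  2  3  3  1
1  3  2  1  0  2
0  2  2  3  1  3
11) 1  0  1  0  2  0
2  1  2  2  2  1
2  2  0  3  1  3
1  2  2  3  3  1
1  3  2  1  0  2
0  2  2  3  2  3
12) 1  0  1  0  2  0
2  1  2  2  2  1
2  2  0  3  1  3
1  2  2  3  3  1
1  3  2  1  0  2
0  2  2  3  3  3
13) 1  0  1  0  2  0
2  1  2  2  2  1
2  2  0  3  1  3
1  2  2  3  3  1
1  3  2  2  1  3
0  2  3  0  2  0
14) 1  0  1  0  2  0
2  1  2  2  2  1
2  2  0  3  1  3
1  2  2  3  3  1
1  3  2  2  1  3
0  2  3  0  3  0
15) 1  0  1  0  2  0
2  1  2  2  2  1
2  2  0  3  1  3
1  2  2  3  3  1
1  3  2  2  2  3
0  2  3  1  0  1
16) 1  0  1  0  2  0
2  1  2  2  2  1
2  2  0  3  1  3
1  2  2  3  3  1
1  3  2  2  2  3
0  2  3  1  1  1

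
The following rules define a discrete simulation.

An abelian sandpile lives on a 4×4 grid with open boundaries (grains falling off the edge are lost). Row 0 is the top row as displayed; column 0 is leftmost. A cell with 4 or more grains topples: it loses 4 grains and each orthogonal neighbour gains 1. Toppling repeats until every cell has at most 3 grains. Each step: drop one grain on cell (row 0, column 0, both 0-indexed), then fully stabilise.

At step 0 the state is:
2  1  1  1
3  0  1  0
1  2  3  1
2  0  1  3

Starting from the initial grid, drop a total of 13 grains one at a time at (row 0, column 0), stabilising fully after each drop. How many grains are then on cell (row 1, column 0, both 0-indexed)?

3

t=0: 2  1  1  1
3  0  1  0
1  2  3  1
2  0  1  3
t=1: 3  1  1  1
3  0  1  0
1  2  3  1
2  0  1  3
t=2: 1  2  1  1
0  1  1  0
2  2  3  1
2  0  1  3
t=3: 2  2  1  1
0  1  1  0
2  2  3  1
2  0  1  3
t=4: 3  2  1  1
0  1  1  0
2  2  3  1
2  0  1  3
t=5: 0  3  1  1
1  1  1  0
2  2  3  1
2  0  1  3
t=6: 1  3  1  1
1  1  1  0
2  2  3  1
2  0  1  3
t=7: 2  3  1  1
1  1  1  0
2  2  3  1
2  0  1  3
t=8: 3  3  1  1
1  1  1  0
2  2  3  1
2  0  1  3
t=9: 1  0  2  1
2  2  1  0
2  2  3  1
2  0  1  3
t=10: 2  0  2  1
2  2  1  0
2  2  3  1
2  0  1  3
t=11: 3  0  2  1
2  2  1  0
2  2  3  1
2  0  1  3
t=12: 0  1  2  1
3  2  1  0
2  2  3  1
2  0  1  3
t=13: 1  1  2  1
3  2  1  0
2  2  3  1
2  0  1  3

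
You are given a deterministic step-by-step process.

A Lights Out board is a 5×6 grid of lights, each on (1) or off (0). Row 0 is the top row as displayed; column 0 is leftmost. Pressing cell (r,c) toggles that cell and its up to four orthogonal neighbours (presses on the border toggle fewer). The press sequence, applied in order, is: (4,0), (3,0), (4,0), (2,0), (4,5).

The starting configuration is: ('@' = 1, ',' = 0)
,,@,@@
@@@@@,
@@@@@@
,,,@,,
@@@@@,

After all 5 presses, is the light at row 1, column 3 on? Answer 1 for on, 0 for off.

1

t=0: ,,@,@@
@@@@@,
@@@@@@
,,,@,,
@@@@@,
t=1: ,,@,@@
@@@@@,
@@@@@@
@,,@,,
,,@@@,
t=2: ,,@,@@
@@@@@,
,@@@@@
,@,@,,
@,@@@,
t=3: ,,@,@@
@@@@@,
,@@@@@
@@,@,,
,@@@@,
t=4: ,,@,@@
,@@@@,
@,@@@@
,@,@,,
,@@@@,
t=5: ,,@,@@
,@@@@,
@,@@@@
,@,@,@
,@@@,@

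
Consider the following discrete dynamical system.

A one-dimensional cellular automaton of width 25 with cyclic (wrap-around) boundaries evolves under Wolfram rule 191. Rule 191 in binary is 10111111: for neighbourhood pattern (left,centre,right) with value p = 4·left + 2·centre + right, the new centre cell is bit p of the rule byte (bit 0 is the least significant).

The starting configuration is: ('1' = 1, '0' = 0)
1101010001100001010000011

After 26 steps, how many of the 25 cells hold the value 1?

[0] 1101010001100001010000011
[1] 1011111111011111111111111
[2] 0111111110111111111111111
[3] 1111111101111111111111110
[4] 1111111011111111111111101
[5] 1111110111111111111111011
[6] 1111101111111111111110111
[7] 1111011111111111111101111
[8] 1110111111111111111011111
[9] 1101111111111111110111111
[10] 1011111111111111101111111
[11] 0111111111111111011111111
[12] 1111111111111110111111110
[13] 1111111111111101111111101
[14] 1111111111111011111111011
[15] 1111111111110111111110111
[16] 1111111111101111111101111
[17] 1111111111011111111011111
[18] 1111111110111111110111111
[19] 1111111101111111101111111
[20] 1111111011111111011111111
[21] 1111110111111110111111111
[22] 1111101111111101111111111
[23] 1111011111111011111111111
[24] 1110111111110111111111111
[25] 1101111111101111111111111
[26] 1011111111011111111111111

23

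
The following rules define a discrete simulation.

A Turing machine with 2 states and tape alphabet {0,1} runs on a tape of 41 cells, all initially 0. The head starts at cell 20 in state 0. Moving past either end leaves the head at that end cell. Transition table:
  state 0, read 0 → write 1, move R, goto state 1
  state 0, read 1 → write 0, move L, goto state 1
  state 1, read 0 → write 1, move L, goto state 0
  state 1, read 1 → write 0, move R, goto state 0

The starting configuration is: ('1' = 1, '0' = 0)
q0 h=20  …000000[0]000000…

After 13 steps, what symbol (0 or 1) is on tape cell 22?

0

t=0: q0 h=20  …000000[0]000000…
t=1: q1 h=21  …000001[0]000000…
t=2: q0 h=20  …000000[1]100000…
t=3: q1 h=19  …000000[0]010000…
t=4: q0 h=18  …000000[0]101000…
t=5: q1 h=19  …000001[1]010000…
t=6: q0 h=20  …000010[0]100000…
t=7: q1 h=21  …000101[1]000000…
t=8: q0 h=22  …001010[0]000000…
t=9: q1 h=23  …010101[0]000000…
t=10: q0 h=22  …001010[1]100000…
t=11: q1 h=21  …000101[0]010000…
t=12: q0 h=20  …000010[1]101000…
t=13: q1 h=19  …000001[0]010100…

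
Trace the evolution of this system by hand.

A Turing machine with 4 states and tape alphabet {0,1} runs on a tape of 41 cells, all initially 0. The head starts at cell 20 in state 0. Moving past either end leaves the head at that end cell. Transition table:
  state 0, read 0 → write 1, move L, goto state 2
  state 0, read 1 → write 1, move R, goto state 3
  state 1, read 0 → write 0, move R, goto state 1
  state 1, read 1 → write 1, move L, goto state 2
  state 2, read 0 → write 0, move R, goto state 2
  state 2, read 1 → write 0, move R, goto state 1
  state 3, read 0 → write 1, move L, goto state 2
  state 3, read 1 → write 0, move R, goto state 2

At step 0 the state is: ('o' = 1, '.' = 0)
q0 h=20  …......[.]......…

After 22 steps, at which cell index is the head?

gen 0: q0 h=20  …......[.]......…
gen 1: q2 h=19  …......[.]o.....…
gen 2: q2 h=20  …......[o]......…
gen 3: q1 h=21  …......[.]......…
gen 4: q1 h=22  …......[.]......…
gen 5: q1 h=23  …......[.]......…
gen 6: q1 h=24  …......[.]......…
gen 7: q1 h=25  …......[.]......…
gen 8: q1 h=26  …......[.]......…
gen 9: q1 h=27  …......[.]......…
gen 10: q1 h=28  …......[.]......…
gen 11: q1 h=29  …......[.]......…
gen 12: q1 h=30  …......[.]......…
gen 13: q1 h=31  …......[.]......…
gen 14: q1 h=32  …......[.]......…
gen 15: q1 h=33  …......[.]......…
gen 16: q1 h=34  …......[.]......|
gen 17: q1 h=35  …......[.].....|
gen 18: q1 h=36  …......[.]....|
gen 19: q1 h=37  …......[.]...|
gen 20: q1 h=38  …......[.]..|
gen 21: q1 h=39  …......[.].|
gen 22: q1 h=40  …......[.]|

40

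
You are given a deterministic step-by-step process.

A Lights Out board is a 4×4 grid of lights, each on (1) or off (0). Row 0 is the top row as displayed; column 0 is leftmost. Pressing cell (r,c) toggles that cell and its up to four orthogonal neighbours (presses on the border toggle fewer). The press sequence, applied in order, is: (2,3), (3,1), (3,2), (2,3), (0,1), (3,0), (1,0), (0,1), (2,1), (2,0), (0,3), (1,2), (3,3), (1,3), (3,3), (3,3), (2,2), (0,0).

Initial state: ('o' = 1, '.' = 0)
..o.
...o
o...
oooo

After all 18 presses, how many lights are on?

k=0  ..o.
...o
o...
oooo
k=1  ..o.
....
o.oo
ooo.
k=2  ..o.
....
oooo
....
k=3  ..o.
....
oo.o
.ooo
k=4  ..o.
...o
ooo.
.oo.
k=5  oo..
.o.o
ooo.
.oo.
k=6  oo..
.o.o
.oo.
o.o.
k=7  .o..
o..o
ooo.
o.o.
k=8  o.o.
oo.o
ooo.
o.o.
k=9  o.o.
o..o
....
ooo.
k=10  o.o.
...o
oo..
.oo.
k=11  o..o
....
oo..
.oo.
k=12  o.oo
.ooo
ooo.
.oo.
k=13  o.oo
.ooo
oooo
.o.o
k=14  o.o.
.o..
ooo.
.o.o
k=15  o.o.
.o..
oooo
.oo.
k=16  o.o.
.o..
ooo.
.o.o
k=17  o.o.
.oo.
o..o
.ooo
k=18  .oo.
ooo.
o..o
.ooo

10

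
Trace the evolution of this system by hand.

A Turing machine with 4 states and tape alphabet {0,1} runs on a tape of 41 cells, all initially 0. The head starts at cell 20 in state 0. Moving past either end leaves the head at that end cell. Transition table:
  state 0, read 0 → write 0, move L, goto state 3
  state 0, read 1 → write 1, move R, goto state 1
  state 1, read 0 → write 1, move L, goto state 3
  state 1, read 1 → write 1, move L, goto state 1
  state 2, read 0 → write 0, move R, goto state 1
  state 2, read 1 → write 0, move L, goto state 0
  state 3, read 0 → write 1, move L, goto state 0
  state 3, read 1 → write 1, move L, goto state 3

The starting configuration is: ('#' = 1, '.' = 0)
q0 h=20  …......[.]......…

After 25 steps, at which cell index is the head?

gen 0: q0 h=20  …......[.]......…
gen 1: q3 h=19  …......[.]......…
gen 2: q0 h=18  …......[.]#.....…
gen 3: q3 h=17  …......[.].#....…
gen 4: q0 h=16  …......[.]#.#...…
gen 5: q3 h=15  …......[.].#.#..…
gen 6: q0 h=14  …......[.]#.#.#.…
gen 7: q3 h=13  …......[.].#.#.#…
gen 8: q0 h=12  …......[.]#.#.#.…
gen 9: q3 h=11  …......[.].#.#.#…
gen 10: q0 h=10  …......[.]#.#.#.…
gen 11: q3 h= 9  …......[.].#.#.#…
gen 12: q0 h= 8  …......[.]#.#.#.…
gen 13: q3 h= 7  …......[.].#.#.#…
gen 14: q0 h= 6  |......[.]#.#.#.…
gen 15: q3 h= 5  |.....[.].#.#.#…
gen 16: q0 h= 4  |....[.]#.#.#.…
gen 17: q3 h= 3  |...[.].#.#.#…
gen 18: q0 h= 2  |..[.]#.#.#.…
gen 19: q3 h= 1  |.[.].#.#.#…
gen 20: q0 h= 0  |[.]#.#.#.…
gen 21: q3 h= 0  |[.]#.#.#.…
gen 22: q0 h= 0  |[#]#.#.#.…
gen 23: q1 h= 1  |#[#].#.#.#…
gen 24: q1 h= 0  |[#]#.#.#.…
gen 25: q1 h= 0  |[#]#.#.#.…

0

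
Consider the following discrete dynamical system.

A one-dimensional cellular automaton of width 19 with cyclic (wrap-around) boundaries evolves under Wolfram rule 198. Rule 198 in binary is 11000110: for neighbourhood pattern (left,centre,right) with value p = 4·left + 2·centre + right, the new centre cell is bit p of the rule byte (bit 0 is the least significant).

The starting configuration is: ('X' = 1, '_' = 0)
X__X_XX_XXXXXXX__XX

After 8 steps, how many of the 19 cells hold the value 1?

gen 0: X__X_XX_XXXXXXX__XX
gen 1: X_XX__X__XXXXXX_X_X
gen 2: X__X_XX_X_XXXXX_X__
gen 3: X_XX__X_X__XXXX_X_X
gen 4: X__X_XX_X_X_XXX_X__
gen 5: X_XX__X_X_X__XX_X_X
gen 6: X__X_XX_X_X_X_X_X__
gen 7: X_XX__X_X_X_X_X_X_X
gen 8: X__X_XX_X_X_X_X_X__

9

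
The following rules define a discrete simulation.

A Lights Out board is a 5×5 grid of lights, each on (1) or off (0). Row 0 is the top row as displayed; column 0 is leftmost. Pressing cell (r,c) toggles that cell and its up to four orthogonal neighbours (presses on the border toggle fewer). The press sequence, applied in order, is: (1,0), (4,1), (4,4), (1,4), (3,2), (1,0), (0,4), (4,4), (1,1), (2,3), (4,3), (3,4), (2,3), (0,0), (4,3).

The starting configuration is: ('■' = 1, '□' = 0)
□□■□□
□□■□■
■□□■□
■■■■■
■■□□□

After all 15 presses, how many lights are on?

14

0) □□■□□
□□■□■
■□□■□
■■■■■
■■□□□
1) ■□■□□
■■■□■
□□□■□
■■■■■
■■□□□
2) ■□■□□
■■■□■
□□□■□
■□■■■
□□■□□
3) ■□■□□
■■■□■
□□□■□
■□■■□
□□■■■
4) ■□■□■
■■■■□
□□□■■
■□■■□
□□■■■
5) ■□■□■
■■■■□
□□■■■
■■□□□
□□□■■
6) □□■□■
□□■■□
■□■■■
■■□□□
□□□■■
7) □□■■□
□□■■■
■□■■■
■■□□□
□□□■■
8) □□■■□
□□■■■
■□■■■
■■□□■
□□□□□
9) □■■■□
■■□■■
■■■■■
■■□□■
□□□□□
10) □■■■□
■■□□■
■■□□□
■■□■■
□□□□□
11) □■■■□
■■□□■
■■□□□
■■□□■
□□■■■
12) □■■■□
■■□□■
■■□□■
■■□■□
□□■■□
13) □■■■□
■■□■■
■■■■□
■■□□□
□□■■□
14) ■□■■□
□■□■■
■■■■□
■■□□□
□□■■□
15) ■□■■□
□■□■■
■■■■□
■■□■□
□□□□■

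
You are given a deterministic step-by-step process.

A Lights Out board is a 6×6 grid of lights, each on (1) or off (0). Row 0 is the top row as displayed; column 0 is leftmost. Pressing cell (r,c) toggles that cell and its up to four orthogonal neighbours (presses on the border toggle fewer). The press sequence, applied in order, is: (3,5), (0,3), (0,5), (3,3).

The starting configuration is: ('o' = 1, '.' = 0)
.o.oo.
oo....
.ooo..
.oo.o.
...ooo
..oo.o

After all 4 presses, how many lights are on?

19

0) .o.oo.
oo....
.ooo..
.oo.o.
...ooo
..oo.o
1) .o.oo.
oo....
.ooo.o
.oo..o
...oo.
..oo.o
2) .oo...
oo.o..
.ooo.o
.oo..o
...oo.
..oo.o
3) .oo.oo
oo.o.o
.ooo.o
.oo..o
...oo.
..oo.o
4) .oo.oo
oo.o.o
.oo..o
.o.ooo
....o.
..oo.o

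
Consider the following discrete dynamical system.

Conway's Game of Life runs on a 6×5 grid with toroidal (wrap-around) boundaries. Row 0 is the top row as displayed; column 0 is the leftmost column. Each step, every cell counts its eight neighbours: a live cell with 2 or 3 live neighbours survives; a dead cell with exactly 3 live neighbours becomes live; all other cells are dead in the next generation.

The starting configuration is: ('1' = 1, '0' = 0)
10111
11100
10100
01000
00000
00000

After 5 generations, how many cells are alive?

2

0) 10111
11100
10100
01000
00000
00000
1) 10111
00000
10100
01000
00000
00011
2) 10100
10100
01000
01000
00000
10100
3) 10111
10100
11100
00000
01000
00000
4) 10111
00000
10100
10100
00000
11111
5) 00000
10100
00000
00000
00000
00000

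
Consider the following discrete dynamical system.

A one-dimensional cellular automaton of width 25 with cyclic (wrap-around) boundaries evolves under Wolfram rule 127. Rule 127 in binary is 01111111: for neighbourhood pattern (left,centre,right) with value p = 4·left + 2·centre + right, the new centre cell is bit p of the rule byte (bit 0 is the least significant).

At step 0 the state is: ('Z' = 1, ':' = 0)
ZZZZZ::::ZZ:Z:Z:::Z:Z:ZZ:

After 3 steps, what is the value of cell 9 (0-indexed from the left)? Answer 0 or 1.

1

k=0  ZZZZZ::::ZZ:Z:Z:::Z:Z:ZZ:
k=1  Z:::ZZZZZZZZZZZZZZZZZZZZZ
k=2  ZZZZZ::::::::::::::::::::
k=3  Z:::ZZZZZZZZZZZZZZZZZZZZZ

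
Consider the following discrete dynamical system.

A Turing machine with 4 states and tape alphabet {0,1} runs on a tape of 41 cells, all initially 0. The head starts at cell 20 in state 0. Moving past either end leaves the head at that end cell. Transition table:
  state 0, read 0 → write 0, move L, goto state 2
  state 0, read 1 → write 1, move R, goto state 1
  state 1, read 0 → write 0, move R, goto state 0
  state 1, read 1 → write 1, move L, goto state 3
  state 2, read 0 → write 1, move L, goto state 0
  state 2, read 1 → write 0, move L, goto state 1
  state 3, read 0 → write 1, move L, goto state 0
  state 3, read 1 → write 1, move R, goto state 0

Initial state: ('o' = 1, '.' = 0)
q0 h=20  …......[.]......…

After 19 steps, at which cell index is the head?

1

0) q0 h=20  …......[.]......…
1) q2 h=19  …......[.]......…
2) q0 h=18  …......[.]o.....…
3) q2 h=17  …......[.].o....…
4) q0 h=16  …......[.]o.o...…
5) q2 h=15  …......[.].o.o..…
6) q0 h=14  …......[.]o.o.o.…
7) q2 h=13  …......[.].o.o.o…
8) q0 h=12  …......[.]o.o.o.…
9) q2 h=11  …......[.].o.o.o…
10) q0 h=10  …......[.]o.o.o.…
11) q2 h= 9  …......[.].o.o.o…
12) q0 h= 8  …......[.]o.o.o.…
13) q2 h= 7  …......[.].o.o.o…
14) q0 h= 6  |......[.]o.o.o.…
15) q2 h= 5  |.....[.].o.o.o…
16) q0 h= 4  |....[.]o.o.o.…
17) q2 h= 3  |...[.].o.o.o…
18) q0 h= 2  |..[.]o.o.o.…
19) q2 h= 1  |.[.].o.o.o…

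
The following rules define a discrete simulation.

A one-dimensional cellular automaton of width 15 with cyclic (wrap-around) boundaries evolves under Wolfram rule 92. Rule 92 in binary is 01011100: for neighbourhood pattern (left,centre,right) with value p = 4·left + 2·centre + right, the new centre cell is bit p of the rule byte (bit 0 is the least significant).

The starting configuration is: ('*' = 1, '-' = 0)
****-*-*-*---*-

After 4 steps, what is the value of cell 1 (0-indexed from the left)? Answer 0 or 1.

k=0  ****-*-*-*---*-
k=1  *--*-*-*-**--*-
k=2  **-*-*-*-***-*-
k=3  **-*-*-*-*-*-*-
k=4  **-*-*-*-*-*-*-

1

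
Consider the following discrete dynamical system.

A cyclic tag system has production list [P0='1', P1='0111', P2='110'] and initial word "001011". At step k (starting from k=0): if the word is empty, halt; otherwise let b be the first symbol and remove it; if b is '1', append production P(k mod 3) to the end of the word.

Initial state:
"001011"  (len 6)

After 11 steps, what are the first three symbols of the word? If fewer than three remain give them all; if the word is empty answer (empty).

111

step 0: "001011"  (len 6)
step 1: "01011"  (len 5)
step 2: "1011"  (len 4)
step 3: "011110"  (len 6)
step 4: "11110"  (len 5)
step 5: "11100111"  (len 8)
step 6: "1100111110"  (len 10)
step 7: "1001111101"  (len 10)
step 8: "0011111010111"  (len 13)
step 9: "011111010111"  (len 12)
step 10: "11111010111"  (len 11)
step 11: "11110101110111"  (len 14)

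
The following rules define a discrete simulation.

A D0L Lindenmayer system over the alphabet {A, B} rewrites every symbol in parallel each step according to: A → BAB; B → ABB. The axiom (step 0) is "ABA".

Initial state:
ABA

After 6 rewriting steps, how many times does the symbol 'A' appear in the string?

t=0: ABA
t=1: BABABBBAB
t=2: ABBBABABBBABABBABBABBBABABB
t=3: BABABBABBABBBABABBBABABBABBABBBABABBBABABBABBBABABBABBBABABBABBABBBABABBBABABBABB
t=4: ABBBABABBBABABBABBBABABBABBBABABBABBABBBABABBBABABBABBABBB…BABBBABABBABBABBBABABBBABABBABBABBBABABBBABABBABBBABABBABB  (len 243)
t=5: BABABBABBABBBABABBBABABBABBABBBABABBBABABBABBBABABBABBABBB…BABBABBBABABBBABABBABBBABABBABBABBBABABBBABABBABBBABABBABB  (len 729)
t=6: ABBBABABBBABABBABBBABABBABBBABABBABBABBBABABBBABABBABBABBB…BABBABBBABABBBABABBABBBABABBABBABBBABABBBABABBABBBABABBABB  (len 2187)

729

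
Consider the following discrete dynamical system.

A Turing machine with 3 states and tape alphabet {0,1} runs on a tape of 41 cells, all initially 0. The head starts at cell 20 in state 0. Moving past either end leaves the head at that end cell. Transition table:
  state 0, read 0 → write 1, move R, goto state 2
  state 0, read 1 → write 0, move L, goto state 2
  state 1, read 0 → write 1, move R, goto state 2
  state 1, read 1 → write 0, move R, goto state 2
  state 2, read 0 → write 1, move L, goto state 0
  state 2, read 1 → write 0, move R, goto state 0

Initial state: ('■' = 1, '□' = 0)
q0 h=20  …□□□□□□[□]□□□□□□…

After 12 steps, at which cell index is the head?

gen 0: q0 h=20  …□□□□□□[□]□□□□□□…
gen 1: q2 h=21  …□□□□□■[□]□□□□□□…
gen 2: q0 h=20  …□□□□□□[■]■□□□□□…
gen 3: q2 h=19  …□□□□□□[□]□■□□□□…
gen 4: q0 h=18  …□□□□□□[□]■□■□□□…
gen 5: q2 h=19  …□□□□□■[■]□■□□□□…
gen 6: q0 h=20  …□□□□■□[□]■□□□□□…
gen 7: q2 h=21  …□□□■□■[■]□□□□□□…
gen 8: q0 h=22  …□□■□■□[□]□□□□□□…
gen 9: q2 h=23  …□■□■□■[□]□□□□□□…
gen 10: q0 h=22  …□□■□■□[■]■□□□□□…
gen 11: q2 h=21  …□□□■□■[□]□■□□□□…
gen 12: q0 h=20  …□□□□■□[■]■□■□□□…

20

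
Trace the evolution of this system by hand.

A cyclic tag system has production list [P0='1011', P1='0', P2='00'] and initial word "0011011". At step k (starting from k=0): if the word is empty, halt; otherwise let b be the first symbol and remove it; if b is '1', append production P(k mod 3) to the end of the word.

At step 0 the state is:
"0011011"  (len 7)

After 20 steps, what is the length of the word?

[0] "0011011"  (len 7)
[1] "011011"  (len 6)
[2] "11011"  (len 5)
[3] "101100"  (len 6)
[4] "011001011"  (len 9)
[5] "11001011"  (len 8)
[6] "100101100"  (len 9)
[7] "001011001011"  (len 12)
[8] "01011001011"  (len 11)
[9] "1011001011"  (len 10)
[10] "0110010111011"  (len 13)
[11] "110010111011"  (len 12)
[12] "1001011101100"  (len 13)
[13] "0010111011001011"  (len 16)
[14] "010111011001011"  (len 15)
[15] "10111011001011"  (len 14)
[16] "01110110010111011"  (len 17)
[17] "1110110010111011"  (len 16)
[18] "11011001011101100"  (len 17)
[19] "10110010111011001011"  (len 20)
[20] "01100101110110010110"  (len 20)

20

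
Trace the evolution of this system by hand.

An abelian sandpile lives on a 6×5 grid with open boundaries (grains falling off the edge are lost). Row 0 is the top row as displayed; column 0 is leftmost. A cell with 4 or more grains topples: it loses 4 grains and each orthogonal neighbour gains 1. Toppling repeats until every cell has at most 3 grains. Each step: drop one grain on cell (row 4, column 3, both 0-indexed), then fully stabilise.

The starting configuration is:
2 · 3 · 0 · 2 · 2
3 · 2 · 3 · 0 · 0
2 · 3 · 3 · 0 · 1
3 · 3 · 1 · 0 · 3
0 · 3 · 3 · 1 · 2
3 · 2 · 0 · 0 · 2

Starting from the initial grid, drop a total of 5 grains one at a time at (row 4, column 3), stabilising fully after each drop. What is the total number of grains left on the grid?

gen 0: 2 · 3 · 0 · 2 · 2
3 · 2 · 3 · 0 · 0
2 · 3 · 3 · 0 · 1
3 · 3 · 1 · 0 · 3
0 · 3 · 3 · 1 · 2
3 · 2 · 0 · 0 · 2
gen 1: 2 · 3 · 0 · 2 · 2
3 · 2 · 3 · 0 · 0
2 · 3 · 3 · 0 · 1
3 · 3 · 1 · 0 · 3
0 · 3 · 3 · 2 · 2
3 · 2 · 0 · 0 · 2
gen 2: 2 · 3 · 0 · 2 · 2
3 · 2 · 3 · 0 · 0
2 · 3 · 3 · 0 · 1
3 · 3 · 1 · 0 · 3
0 · 3 · 3 · 3 · 2
3 · 2 · 0 · 0 · 2
gen 3: 0 · 1 · 2 · 2 · 2
2 · 2 · 1 · 1 · 0
1 · 3 · 2 · 1 · 1
1 · 3 · 0 · 2 · 3
2 · 1 · 2 · 1 · 3
3 · 3 · 1 · 1 · 2
gen 4: 0 · 1 · 2 · 2 · 2
2 · 2 · 1 · 1 · 0
1 · 3 · 2 · 1 · 1
1 · 3 · 0 · 2 · 3
2 · 1 · 2 · 2 · 3
3 · 3 · 1 · 1 · 2
gen 5: 0 · 1 · 2 · 2 · 2
2 · 2 · 1 · 1 · 0
1 · 3 · 2 · 1 · 1
1 · 3 · 0 · 2 · 3
2 · 1 · 2 · 3 · 3
3 · 3 · 1 · 1 · 2

51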